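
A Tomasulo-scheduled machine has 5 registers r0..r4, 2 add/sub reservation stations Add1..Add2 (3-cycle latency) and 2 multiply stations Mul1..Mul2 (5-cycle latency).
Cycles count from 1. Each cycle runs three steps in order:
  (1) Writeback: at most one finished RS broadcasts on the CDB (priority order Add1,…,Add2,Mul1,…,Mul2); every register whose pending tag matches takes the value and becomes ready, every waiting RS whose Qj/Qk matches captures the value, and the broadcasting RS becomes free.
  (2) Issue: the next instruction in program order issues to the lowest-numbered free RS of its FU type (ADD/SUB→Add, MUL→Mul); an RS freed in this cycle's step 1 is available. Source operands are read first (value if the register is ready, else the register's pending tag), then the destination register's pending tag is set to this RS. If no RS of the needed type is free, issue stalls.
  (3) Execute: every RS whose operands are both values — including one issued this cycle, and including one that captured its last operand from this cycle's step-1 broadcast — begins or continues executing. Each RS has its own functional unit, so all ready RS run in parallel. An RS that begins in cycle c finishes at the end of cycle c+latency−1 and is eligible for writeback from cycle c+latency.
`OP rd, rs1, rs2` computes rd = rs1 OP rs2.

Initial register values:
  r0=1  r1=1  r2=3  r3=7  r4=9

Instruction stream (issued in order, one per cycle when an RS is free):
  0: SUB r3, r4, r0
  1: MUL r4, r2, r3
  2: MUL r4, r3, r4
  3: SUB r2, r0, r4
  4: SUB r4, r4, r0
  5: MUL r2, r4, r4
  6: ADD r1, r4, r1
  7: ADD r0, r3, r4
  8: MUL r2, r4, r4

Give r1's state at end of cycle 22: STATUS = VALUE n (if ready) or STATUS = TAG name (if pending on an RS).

STATUS = VALUE 192

c1: issue SUB r3<-Add1 | r0:1,r1:1,r2:3,r3:Add1,r4:9
c2: issue MUL r4<-Mul1 | r0:1,r1:1,r2:3,r3:Add1,r4:Mul1
c3: issue MUL r4<-Mul2 | r0:1,r1:1,r2:3,r3:Add1,r4:Mul2
c4: CDB Add1=8; issue SUB r2<-Add1 | r0:1,r1:1,r2:Add1,r3:8,r4:Mul2
c5: issue SUB r4<-Add2 | r0:1,r1:1,r2:Add1,r3:8,r4:Add2
c6: stall | r0:1,r1:1,r2:Add1,r3:8,r4:Add2
c7: stall | r0:1,r1:1,r2:Add1,r3:8,r4:Add2
c8: stall | r0:1,r1:1,r2:Add1,r3:8,r4:Add2
c9: CDB Mul1=24; issue MUL r2<-Mul1 | r0:1,r1:1,r2:Mul1,r3:8,r4:Add2
c10: stall | r0:1,r1:1,r2:Mul1,r3:8,r4:Add2
c11: stall | r0:1,r1:1,r2:Mul1,r3:8,r4:Add2
c12: stall | r0:1,r1:1,r2:Mul1,r3:8,r4:Add2
c13: stall | r0:1,r1:1,r2:Mul1,r3:8,r4:Add2
c14: CDB Mul2=192; stall | r0:1,r1:1,r2:Mul1,r3:8,r4:Add2
c15: stall | r0:1,r1:1,r2:Mul1,r3:8,r4:Add2
c16: stall | r0:1,r1:1,r2:Mul1,r3:8,r4:Add2
c17: CDB Add1=-191; issue ADD r1<-Add1 | r0:1,r1:Add1,r2:Mul1,r3:8,r4:Add2
c18: CDB Add2=191; issue ADD r0<-Add2 | r0:Add2,r1:Add1,r2:Mul1,r3:8,r4:191
c19: issue MUL r2<-Mul2 | r0:Add2,r1:Add1,r2:Mul2,r3:8,r4:191
c20: - | r0:Add2,r1:Add1,r2:Mul2,r3:8,r4:191
c21: CDB Add1=192 | r0:Add2,r1:192,r2:Mul2,r3:8,r4:191
c22: CDB Add2=199 | r0:199,r1:192,r2:Mul2,r3:8,r4:191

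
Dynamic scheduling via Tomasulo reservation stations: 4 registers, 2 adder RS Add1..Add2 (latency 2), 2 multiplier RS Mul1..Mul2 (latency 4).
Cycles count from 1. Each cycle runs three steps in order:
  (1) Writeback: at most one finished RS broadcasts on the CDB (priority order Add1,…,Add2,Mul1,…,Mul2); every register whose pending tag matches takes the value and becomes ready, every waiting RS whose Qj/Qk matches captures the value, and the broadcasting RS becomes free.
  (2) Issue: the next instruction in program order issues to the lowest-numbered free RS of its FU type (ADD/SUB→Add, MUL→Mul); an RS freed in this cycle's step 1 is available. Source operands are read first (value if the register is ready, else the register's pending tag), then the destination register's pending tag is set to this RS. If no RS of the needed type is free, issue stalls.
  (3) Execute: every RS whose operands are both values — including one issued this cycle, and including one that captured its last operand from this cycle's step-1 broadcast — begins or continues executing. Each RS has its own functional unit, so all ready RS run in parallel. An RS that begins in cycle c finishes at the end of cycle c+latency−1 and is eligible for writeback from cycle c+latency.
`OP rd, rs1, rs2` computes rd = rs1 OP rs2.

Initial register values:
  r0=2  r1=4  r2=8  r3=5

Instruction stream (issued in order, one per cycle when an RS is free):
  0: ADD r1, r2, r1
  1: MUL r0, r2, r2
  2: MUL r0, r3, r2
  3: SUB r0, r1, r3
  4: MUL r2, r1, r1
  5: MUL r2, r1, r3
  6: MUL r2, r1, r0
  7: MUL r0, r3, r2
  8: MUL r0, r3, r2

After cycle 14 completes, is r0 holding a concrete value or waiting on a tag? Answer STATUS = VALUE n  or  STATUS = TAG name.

STATUS = TAG Mul2

cycle 1: issue ADD r1<-Add1 // r0:2,r1:Add1,r2:8,r3:5
cycle 2: issue MUL r0<-Mul1 // r0:Mul1,r1:Add1,r2:8,r3:5
cycle 3: CDB Add1=12; issue MUL r0<-Mul2 // r0:Mul2,r1:12,r2:8,r3:5
cycle 4: issue SUB r0<-Add1 // r0:Add1,r1:12,r2:8,r3:5
cycle 5: stall // r0:Add1,r1:12,r2:8,r3:5
cycle 6: CDB Add1=7; stall // r0:7,r1:12,r2:8,r3:5
cycle 7: CDB Mul1=64; issue MUL r2<-Mul1 // r0:7,r1:12,r2:Mul1,r3:5
cycle 8: CDB Mul2=40; issue MUL r2<-Mul2 // r0:7,r1:12,r2:Mul2,r3:5
cycle 9: stall // r0:7,r1:12,r2:Mul2,r3:5
cycle 10: stall // r0:7,r1:12,r2:Mul2,r3:5
cycle 11: CDB Mul1=144; issue MUL r2<-Mul1 // r0:7,r1:12,r2:Mul1,r3:5
cycle 12: CDB Mul2=60; issue MUL r0<-Mul2 // r0:Mul2,r1:12,r2:Mul1,r3:5
cycle 13: stall // r0:Mul2,r1:12,r2:Mul1,r3:5
cycle 14: stall // r0:Mul2,r1:12,r2:Mul1,r3:5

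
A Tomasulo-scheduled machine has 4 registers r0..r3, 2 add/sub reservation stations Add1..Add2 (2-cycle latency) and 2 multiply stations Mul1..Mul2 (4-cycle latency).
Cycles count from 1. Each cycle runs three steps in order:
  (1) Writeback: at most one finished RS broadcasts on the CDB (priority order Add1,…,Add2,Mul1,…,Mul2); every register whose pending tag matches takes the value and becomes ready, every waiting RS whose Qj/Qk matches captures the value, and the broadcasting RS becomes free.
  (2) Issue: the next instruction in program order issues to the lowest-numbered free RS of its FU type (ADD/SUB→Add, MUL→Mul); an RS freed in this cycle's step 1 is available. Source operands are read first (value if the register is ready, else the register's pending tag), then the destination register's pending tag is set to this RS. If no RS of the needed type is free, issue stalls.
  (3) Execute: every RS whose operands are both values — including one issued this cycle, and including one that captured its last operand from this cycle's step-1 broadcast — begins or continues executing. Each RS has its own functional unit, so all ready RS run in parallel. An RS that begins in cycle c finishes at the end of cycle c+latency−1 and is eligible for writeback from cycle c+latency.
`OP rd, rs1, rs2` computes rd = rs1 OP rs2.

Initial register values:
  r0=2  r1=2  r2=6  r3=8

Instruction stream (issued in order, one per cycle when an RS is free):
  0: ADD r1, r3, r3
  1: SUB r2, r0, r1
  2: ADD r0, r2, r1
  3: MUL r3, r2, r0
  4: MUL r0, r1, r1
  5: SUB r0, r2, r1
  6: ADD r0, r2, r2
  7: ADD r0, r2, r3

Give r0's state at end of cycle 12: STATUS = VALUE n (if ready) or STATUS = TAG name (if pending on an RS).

c1: issue ADD r1<-Add1 | r0:2,r1:Add1,r2:6,r3:8
c2: issue SUB r2<-Add2 | r0:2,r1:Add1,r2:Add2,r3:8
c3: CDB Add1=16; issue ADD r0<-Add1 | r0:Add1,r1:16,r2:Add2,r3:8
c4: issue MUL r3<-Mul1 | r0:Add1,r1:16,r2:Add2,r3:Mul1
c5: CDB Add2=-14; issue MUL r0<-Mul2 | r0:Mul2,r1:16,r2:-14,r3:Mul1
c6: issue SUB r0<-Add2 | r0:Add2,r1:16,r2:-14,r3:Mul1
c7: CDB Add1=2; issue ADD r0<-Add1 | r0:Add1,r1:16,r2:-14,r3:Mul1
c8: CDB Add2=-30; issue ADD r0<-Add2 | r0:Add2,r1:16,r2:-14,r3:Mul1
c9: CDB Add1=-28 | r0:Add2,r1:16,r2:-14,r3:Mul1
c10: CDB Mul2=256 | r0:Add2,r1:16,r2:-14,r3:Mul1
c11: CDB Mul1=-28 | r0:Add2,r1:16,r2:-14,r3:-28
c12: - | r0:Add2,r1:16,r2:-14,r3:-28

STATUS = TAG Add2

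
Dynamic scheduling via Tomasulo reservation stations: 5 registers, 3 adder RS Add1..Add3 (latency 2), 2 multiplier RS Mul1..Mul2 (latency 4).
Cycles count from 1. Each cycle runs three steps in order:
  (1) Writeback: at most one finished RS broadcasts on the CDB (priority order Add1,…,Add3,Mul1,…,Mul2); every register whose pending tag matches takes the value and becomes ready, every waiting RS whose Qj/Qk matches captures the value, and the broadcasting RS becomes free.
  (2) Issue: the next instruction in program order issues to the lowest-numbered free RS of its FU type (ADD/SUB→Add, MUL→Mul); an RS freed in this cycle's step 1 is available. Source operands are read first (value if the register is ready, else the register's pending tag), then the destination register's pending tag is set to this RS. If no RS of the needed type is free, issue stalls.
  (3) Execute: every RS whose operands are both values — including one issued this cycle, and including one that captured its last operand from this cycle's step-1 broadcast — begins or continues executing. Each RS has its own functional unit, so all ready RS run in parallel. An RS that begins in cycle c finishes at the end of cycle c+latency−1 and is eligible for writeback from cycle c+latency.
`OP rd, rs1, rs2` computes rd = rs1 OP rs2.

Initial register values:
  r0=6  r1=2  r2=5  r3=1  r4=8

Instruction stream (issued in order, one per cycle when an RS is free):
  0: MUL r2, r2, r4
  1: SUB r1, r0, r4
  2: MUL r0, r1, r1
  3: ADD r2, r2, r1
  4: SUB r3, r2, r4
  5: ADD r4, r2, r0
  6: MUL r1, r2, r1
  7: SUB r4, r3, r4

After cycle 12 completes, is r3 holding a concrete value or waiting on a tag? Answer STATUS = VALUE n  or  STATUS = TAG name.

  c1: issue MUL r2<-Mul1  regs: r0:6,r1:2,r2:Mul1,r3:1,r4:8
  c2: issue SUB r1<-Add1  regs: r0:6,r1:Add1,r2:Mul1,r3:1,r4:8
  c3: issue MUL r0<-Mul2  regs: r0:Mul2,r1:Add1,r2:Mul1,r3:1,r4:8
  c4: CDB Add1=-2; issue ADD r2<-Add1  regs: r0:Mul2,r1:-2,r2:Add1,r3:1,r4:8
  c5: CDB Mul1=40; issue SUB r3<-Add2  regs: r0:Mul2,r1:-2,r2:Add1,r3:Add2,r4:8
  c6: issue ADD r4<-Add3  regs: r0:Mul2,r1:-2,r2:Add1,r3:Add2,r4:Add3
  c7: CDB Add1=38; issue MUL r1<-Mul1  regs: r0:Mul2,r1:Mul1,r2:38,r3:Add2,r4:Add3
  c8: CDB Mul2=4; issue SUB r4<-Add1  regs: r0:4,r1:Mul1,r2:38,r3:Add2,r4:Add1
  c9: CDB Add2=30  regs: r0:4,r1:Mul1,r2:38,r3:30,r4:Add1
  c10: CDB Add3=42  regs: r0:4,r1:Mul1,r2:38,r3:30,r4:Add1
  c11: CDB Mul1=-76  regs: r0:4,r1:-76,r2:38,r3:30,r4:Add1
  c12: CDB Add1=-12  regs: r0:4,r1:-76,r2:38,r3:30,r4:-12

STATUS = VALUE 30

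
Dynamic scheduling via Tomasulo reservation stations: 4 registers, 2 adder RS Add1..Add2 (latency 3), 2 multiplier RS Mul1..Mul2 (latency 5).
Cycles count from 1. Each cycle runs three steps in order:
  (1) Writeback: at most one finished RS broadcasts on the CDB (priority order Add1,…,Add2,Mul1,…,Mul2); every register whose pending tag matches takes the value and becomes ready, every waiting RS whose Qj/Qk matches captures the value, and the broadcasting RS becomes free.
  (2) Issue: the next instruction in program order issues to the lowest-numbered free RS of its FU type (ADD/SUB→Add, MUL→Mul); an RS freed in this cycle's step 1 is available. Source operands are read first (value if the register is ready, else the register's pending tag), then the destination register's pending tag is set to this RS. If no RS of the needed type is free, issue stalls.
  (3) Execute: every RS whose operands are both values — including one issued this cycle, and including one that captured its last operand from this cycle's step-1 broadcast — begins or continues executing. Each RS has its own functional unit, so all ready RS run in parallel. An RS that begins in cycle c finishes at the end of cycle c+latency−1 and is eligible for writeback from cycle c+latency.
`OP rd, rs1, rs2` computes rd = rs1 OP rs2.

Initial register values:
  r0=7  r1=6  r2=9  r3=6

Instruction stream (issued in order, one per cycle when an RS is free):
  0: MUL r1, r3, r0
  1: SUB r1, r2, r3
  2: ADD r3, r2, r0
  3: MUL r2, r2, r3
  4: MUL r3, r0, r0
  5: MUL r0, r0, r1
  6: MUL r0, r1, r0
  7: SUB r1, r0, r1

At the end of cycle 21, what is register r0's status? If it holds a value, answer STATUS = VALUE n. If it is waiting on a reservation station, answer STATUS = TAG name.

c1: issue MUL r1<-Mul1 | r0:7,r1:Mul1,r2:9,r3:6
c2: issue SUB r1<-Add1 | r0:7,r1:Add1,r2:9,r3:6
c3: issue ADD r3<-Add2 | r0:7,r1:Add1,r2:9,r3:Add2
c4: issue MUL r2<-Mul2 | r0:7,r1:Add1,r2:Mul2,r3:Add2
c5: CDB Add1=3; stall | r0:7,r1:3,r2:Mul2,r3:Add2
c6: CDB Add2=16; stall | r0:7,r1:3,r2:Mul2,r3:16
c7: CDB Mul1=42; issue MUL r3<-Mul1 | r0:7,r1:3,r2:Mul2,r3:Mul1
c8: stall | r0:7,r1:3,r2:Mul2,r3:Mul1
c9: stall | r0:7,r1:3,r2:Mul2,r3:Mul1
c10: stall | r0:7,r1:3,r2:Mul2,r3:Mul1
c11: CDB Mul2=144; issue MUL r0<-Mul2 | r0:Mul2,r1:3,r2:144,r3:Mul1
c12: CDB Mul1=49; issue MUL r0<-Mul1 | r0:Mul1,r1:3,r2:144,r3:49
c13: issue SUB r1<-Add1 | r0:Mul1,r1:Add1,r2:144,r3:49
c14: - | r0:Mul1,r1:Add1,r2:144,r3:49
c15: - | r0:Mul1,r1:Add1,r2:144,r3:49
c16: CDB Mul2=21 | r0:Mul1,r1:Add1,r2:144,r3:49
c17: - | r0:Mul1,r1:Add1,r2:144,r3:49
c18: - | r0:Mul1,r1:Add1,r2:144,r3:49
c19: - | r0:Mul1,r1:Add1,r2:144,r3:49
c20: - | r0:Mul1,r1:Add1,r2:144,r3:49
c21: CDB Mul1=63 | r0:63,r1:Add1,r2:144,r3:49

STATUS = VALUE 63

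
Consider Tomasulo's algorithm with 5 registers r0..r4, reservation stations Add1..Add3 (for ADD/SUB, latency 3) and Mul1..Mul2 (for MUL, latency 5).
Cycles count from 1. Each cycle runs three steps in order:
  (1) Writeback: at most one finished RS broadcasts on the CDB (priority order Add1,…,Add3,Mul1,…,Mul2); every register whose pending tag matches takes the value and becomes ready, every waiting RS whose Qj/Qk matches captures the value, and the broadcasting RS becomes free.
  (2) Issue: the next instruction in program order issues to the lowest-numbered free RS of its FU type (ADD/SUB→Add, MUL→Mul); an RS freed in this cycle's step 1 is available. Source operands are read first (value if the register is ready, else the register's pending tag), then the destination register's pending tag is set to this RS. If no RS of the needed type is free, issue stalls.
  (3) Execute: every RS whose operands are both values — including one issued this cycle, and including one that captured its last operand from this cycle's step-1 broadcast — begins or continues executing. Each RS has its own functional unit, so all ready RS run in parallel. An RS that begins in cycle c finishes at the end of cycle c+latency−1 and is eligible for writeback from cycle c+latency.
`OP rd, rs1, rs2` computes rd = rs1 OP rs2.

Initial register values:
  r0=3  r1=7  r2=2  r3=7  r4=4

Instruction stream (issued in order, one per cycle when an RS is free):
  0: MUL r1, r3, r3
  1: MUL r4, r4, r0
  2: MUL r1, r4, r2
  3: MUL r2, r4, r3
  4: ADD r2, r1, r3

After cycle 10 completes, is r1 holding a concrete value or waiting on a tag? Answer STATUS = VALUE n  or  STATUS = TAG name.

cycle 1: issue MUL r1<-Mul1 // r0:3,r1:Mul1,r2:2,r3:7,r4:4
cycle 2: issue MUL r4<-Mul2 // r0:3,r1:Mul1,r2:2,r3:7,r4:Mul2
cycle 3: stall // r0:3,r1:Mul1,r2:2,r3:7,r4:Mul2
cycle 4: stall // r0:3,r1:Mul1,r2:2,r3:7,r4:Mul2
cycle 5: stall // r0:3,r1:Mul1,r2:2,r3:7,r4:Mul2
cycle 6: CDB Mul1=49; issue MUL r1<-Mul1 // r0:3,r1:Mul1,r2:2,r3:7,r4:Mul2
cycle 7: CDB Mul2=12; issue MUL r2<-Mul2 // r0:3,r1:Mul1,r2:Mul2,r3:7,r4:12
cycle 8: issue ADD r2<-Add1 // r0:3,r1:Mul1,r2:Add1,r3:7,r4:12
cycle 9: - // r0:3,r1:Mul1,r2:Add1,r3:7,r4:12
cycle 10: - // r0:3,r1:Mul1,r2:Add1,r3:7,r4:12

STATUS = TAG Mul1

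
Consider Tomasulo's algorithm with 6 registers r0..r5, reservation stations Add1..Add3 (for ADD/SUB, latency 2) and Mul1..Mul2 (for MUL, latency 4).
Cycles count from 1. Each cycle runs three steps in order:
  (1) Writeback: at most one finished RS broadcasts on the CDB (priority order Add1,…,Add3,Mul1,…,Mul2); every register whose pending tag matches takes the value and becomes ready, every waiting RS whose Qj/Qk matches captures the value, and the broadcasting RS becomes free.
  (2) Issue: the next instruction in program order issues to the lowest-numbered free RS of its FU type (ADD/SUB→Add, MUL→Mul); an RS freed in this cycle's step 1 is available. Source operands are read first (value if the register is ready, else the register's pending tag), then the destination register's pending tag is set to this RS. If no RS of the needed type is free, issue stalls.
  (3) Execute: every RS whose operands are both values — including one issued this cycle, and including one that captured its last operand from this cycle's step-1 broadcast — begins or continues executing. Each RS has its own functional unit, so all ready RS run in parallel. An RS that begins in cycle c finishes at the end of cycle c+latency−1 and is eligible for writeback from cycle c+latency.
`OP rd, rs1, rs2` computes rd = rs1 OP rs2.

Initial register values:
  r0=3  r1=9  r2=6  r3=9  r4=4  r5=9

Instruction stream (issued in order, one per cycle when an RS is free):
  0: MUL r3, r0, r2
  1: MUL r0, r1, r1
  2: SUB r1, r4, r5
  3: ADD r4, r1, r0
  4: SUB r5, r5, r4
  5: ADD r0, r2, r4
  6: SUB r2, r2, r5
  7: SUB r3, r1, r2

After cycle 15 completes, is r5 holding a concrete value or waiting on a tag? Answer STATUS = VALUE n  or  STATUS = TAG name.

  c1: issue MUL r3<-Mul1  regs: r0:3,r1:9,r2:6,r3:Mul1,r4:4,r5:9
  c2: issue MUL r0<-Mul2  regs: r0:Mul2,r1:9,r2:6,r3:Mul1,r4:4,r5:9
  c3: issue SUB r1<-Add1  regs: r0:Mul2,r1:Add1,r2:6,r3:Mul1,r4:4,r5:9
  c4: issue ADD r4<-Add2  regs: r0:Mul2,r1:Add1,r2:6,r3:Mul1,r4:Add2,r5:9
  c5: CDB Add1=-5; issue SUB r5<-Add1  regs: r0:Mul2,r1:-5,r2:6,r3:Mul1,r4:Add2,r5:Add1
  c6: CDB Mul1=18; issue ADD r0<-Add3  regs: r0:Add3,r1:-5,r2:6,r3:18,r4:Add2,r5:Add1
  c7: CDB Mul2=81; stall  regs: r0:Add3,r1:-5,r2:6,r3:18,r4:Add2,r5:Add1
  c8: stall  regs: r0:Add3,r1:-5,r2:6,r3:18,r4:Add2,r5:Add1
  c9: CDB Add2=76; issue SUB r2<-Add2  regs: r0:Add3,r1:-5,r2:Add2,r3:18,r4:76,r5:Add1
  c10: stall  regs: r0:Add3,r1:-5,r2:Add2,r3:18,r4:76,r5:Add1
  c11: CDB Add1=-67; issue SUB r3<-Add1  regs: r0:Add3,r1:-5,r2:Add2,r3:Add1,r4:76,r5:-67
  c12: CDB Add3=82  regs: r0:82,r1:-5,r2:Add2,r3:Add1,r4:76,r5:-67
  c13: CDB Add2=73  regs: r0:82,r1:-5,r2:73,r3:Add1,r4:76,r5:-67
  c14: -  regs: r0:82,r1:-5,r2:73,r3:Add1,r4:76,r5:-67
  c15: CDB Add1=-78  regs: r0:82,r1:-5,r2:73,r3:-78,r4:76,r5:-67

STATUS = VALUE -67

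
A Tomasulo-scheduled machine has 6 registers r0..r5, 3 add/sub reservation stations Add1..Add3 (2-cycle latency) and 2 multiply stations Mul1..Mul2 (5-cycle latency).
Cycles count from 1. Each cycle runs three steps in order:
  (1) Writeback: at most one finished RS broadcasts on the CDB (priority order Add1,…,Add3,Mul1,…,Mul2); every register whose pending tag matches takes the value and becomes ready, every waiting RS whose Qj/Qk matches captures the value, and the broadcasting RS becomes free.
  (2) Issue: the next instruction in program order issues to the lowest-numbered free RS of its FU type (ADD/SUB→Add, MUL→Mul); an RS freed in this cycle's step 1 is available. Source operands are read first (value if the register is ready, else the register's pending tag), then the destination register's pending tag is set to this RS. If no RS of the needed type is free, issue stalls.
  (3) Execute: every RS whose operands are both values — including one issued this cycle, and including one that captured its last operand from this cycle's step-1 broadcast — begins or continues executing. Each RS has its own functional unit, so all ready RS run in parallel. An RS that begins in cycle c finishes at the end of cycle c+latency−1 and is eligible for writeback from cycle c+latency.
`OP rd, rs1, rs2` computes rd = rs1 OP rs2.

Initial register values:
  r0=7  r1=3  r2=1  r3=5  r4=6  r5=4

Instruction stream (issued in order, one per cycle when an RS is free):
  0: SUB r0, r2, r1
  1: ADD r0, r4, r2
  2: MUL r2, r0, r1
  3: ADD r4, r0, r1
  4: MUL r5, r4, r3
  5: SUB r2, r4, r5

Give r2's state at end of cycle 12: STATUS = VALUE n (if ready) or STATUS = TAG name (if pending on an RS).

c1: issue SUB r0<-Add1 | r0:Add1,r1:3,r2:1,r3:5,r4:6,r5:4
c2: issue ADD r0<-Add2 | r0:Add2,r1:3,r2:1,r3:5,r4:6,r5:4
c3: CDB Add1=-2; issue MUL r2<-Mul1 | r0:Add2,r1:3,r2:Mul1,r3:5,r4:6,r5:4
c4: CDB Add2=7; issue ADD r4<-Add1 | r0:7,r1:3,r2:Mul1,r3:5,r4:Add1,r5:4
c5: issue MUL r5<-Mul2 | r0:7,r1:3,r2:Mul1,r3:5,r4:Add1,r5:Mul2
c6: CDB Add1=10; issue SUB r2<-Add1 | r0:7,r1:3,r2:Add1,r3:5,r4:10,r5:Mul2
c7: - | r0:7,r1:3,r2:Add1,r3:5,r4:10,r5:Mul2
c8: - | r0:7,r1:3,r2:Add1,r3:5,r4:10,r5:Mul2
c9: CDB Mul1=21 | r0:7,r1:3,r2:Add1,r3:5,r4:10,r5:Mul2
c10: - | r0:7,r1:3,r2:Add1,r3:5,r4:10,r5:Mul2
c11: CDB Mul2=50 | r0:7,r1:3,r2:Add1,r3:5,r4:10,r5:50
c12: - | r0:7,r1:3,r2:Add1,r3:5,r4:10,r5:50

STATUS = TAG Add1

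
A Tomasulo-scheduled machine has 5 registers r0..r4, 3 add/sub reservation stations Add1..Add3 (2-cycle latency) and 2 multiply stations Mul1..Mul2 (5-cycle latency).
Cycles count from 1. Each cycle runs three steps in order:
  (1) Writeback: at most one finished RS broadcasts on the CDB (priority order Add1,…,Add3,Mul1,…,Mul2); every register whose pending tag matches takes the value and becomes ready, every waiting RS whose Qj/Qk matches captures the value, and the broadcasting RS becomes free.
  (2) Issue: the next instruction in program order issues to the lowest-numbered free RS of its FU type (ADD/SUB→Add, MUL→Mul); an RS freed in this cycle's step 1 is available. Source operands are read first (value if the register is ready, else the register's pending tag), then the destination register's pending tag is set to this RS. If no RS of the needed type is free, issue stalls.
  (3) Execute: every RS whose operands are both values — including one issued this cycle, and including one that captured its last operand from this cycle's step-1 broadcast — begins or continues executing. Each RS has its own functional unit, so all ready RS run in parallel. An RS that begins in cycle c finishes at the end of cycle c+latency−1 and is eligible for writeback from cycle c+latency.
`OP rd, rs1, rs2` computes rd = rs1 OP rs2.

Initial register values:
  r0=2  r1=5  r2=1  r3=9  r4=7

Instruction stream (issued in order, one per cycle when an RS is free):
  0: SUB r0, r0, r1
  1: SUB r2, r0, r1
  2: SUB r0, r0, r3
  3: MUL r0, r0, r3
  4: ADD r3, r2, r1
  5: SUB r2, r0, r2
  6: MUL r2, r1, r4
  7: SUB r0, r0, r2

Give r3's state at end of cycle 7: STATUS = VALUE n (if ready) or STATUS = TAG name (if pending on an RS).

STATUS = TAG Add1

c1: issue SUB r0<-Add1 | r0:Add1,r1:5,r2:1,r3:9,r4:7
c2: issue SUB r2<-Add2 | r0:Add1,r1:5,r2:Add2,r3:9,r4:7
c3: CDB Add1=-3; issue SUB r0<-Add1 | r0:Add1,r1:5,r2:Add2,r3:9,r4:7
c4: issue MUL r0<-Mul1 | r0:Mul1,r1:5,r2:Add2,r3:9,r4:7
c5: CDB Add1=-12; issue ADD r3<-Add1 | r0:Mul1,r1:5,r2:Add2,r3:Add1,r4:7
c6: CDB Add2=-8; issue SUB r2<-Add2 | r0:Mul1,r1:5,r2:Add2,r3:Add1,r4:7
c7: issue MUL r2<-Mul2 | r0:Mul1,r1:5,r2:Mul2,r3:Add1,r4:7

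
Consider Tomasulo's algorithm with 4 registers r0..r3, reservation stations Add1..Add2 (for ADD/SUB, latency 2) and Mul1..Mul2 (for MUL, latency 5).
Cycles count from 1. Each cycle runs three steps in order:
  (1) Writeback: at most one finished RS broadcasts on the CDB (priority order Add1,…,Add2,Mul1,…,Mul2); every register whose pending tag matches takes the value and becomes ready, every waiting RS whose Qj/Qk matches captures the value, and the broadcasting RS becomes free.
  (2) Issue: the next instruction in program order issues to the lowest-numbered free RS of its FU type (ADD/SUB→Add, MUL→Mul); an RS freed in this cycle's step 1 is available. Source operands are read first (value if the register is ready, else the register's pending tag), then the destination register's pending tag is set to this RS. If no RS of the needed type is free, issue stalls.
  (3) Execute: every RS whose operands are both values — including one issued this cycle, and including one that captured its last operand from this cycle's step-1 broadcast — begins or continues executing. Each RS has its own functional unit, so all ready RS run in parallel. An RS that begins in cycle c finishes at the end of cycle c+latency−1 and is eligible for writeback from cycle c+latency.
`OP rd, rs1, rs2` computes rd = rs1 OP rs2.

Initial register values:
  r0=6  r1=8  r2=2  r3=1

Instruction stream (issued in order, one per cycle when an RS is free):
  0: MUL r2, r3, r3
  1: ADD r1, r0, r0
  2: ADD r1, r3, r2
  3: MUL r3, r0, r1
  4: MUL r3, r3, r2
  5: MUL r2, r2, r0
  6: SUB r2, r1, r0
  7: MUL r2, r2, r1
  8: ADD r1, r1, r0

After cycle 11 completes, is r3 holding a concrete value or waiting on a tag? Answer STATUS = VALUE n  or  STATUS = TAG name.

STATUS = TAG Mul1

c1: issue MUL r2<-Mul1 | r0:6,r1:8,r2:Mul1,r3:1
c2: issue ADD r1<-Add1 | r0:6,r1:Add1,r2:Mul1,r3:1
c3: issue ADD r1<-Add2 | r0:6,r1:Add2,r2:Mul1,r3:1
c4: CDB Add1=12; issue MUL r3<-Mul2 | r0:6,r1:Add2,r2:Mul1,r3:Mul2
c5: stall | r0:6,r1:Add2,r2:Mul1,r3:Mul2
c6: CDB Mul1=1; issue MUL r3<-Mul1 | r0:6,r1:Add2,r2:1,r3:Mul1
c7: stall | r0:6,r1:Add2,r2:1,r3:Mul1
c8: CDB Add2=2; stall | r0:6,r1:2,r2:1,r3:Mul1
c9: stall | r0:6,r1:2,r2:1,r3:Mul1
c10: stall | r0:6,r1:2,r2:1,r3:Mul1
c11: stall | r0:6,r1:2,r2:1,r3:Mul1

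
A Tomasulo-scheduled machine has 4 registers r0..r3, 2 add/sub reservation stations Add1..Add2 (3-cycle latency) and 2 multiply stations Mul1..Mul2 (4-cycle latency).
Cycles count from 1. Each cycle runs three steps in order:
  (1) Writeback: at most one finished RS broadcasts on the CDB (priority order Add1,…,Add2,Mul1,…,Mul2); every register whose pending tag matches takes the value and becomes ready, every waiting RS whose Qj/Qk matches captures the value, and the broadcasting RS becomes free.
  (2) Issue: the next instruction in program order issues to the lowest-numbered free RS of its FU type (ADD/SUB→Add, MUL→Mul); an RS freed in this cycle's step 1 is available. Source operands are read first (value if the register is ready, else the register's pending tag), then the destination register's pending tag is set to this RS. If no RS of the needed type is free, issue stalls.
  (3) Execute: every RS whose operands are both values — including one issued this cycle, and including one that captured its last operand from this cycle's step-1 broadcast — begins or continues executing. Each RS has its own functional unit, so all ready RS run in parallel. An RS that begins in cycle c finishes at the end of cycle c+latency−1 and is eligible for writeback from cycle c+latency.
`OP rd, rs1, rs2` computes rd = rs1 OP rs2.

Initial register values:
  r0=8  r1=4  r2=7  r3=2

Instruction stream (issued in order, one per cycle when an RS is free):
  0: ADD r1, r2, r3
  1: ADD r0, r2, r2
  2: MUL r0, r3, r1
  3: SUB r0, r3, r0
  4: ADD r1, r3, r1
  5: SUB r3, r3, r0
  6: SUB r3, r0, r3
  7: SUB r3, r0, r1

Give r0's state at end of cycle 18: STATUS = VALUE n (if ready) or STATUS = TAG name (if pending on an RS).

  c1: issue ADD r1<-Add1  regs: r0:8,r1:Add1,r2:7,r3:2
  c2: issue ADD r0<-Add2  regs: r0:Add2,r1:Add1,r2:7,r3:2
  c3: issue MUL r0<-Mul1  regs: r0:Mul1,r1:Add1,r2:7,r3:2
  c4: CDB Add1=9; issue SUB r0<-Add1  regs: r0:Add1,r1:9,r2:7,r3:2
  c5: CDB Add2=14; issue ADD r1<-Add2  regs: r0:Add1,r1:Add2,r2:7,r3:2
  c6: stall  regs: r0:Add1,r1:Add2,r2:7,r3:2
  c7: stall  regs: r0:Add1,r1:Add2,r2:7,r3:2
  c8: CDB Add2=11; issue SUB r3<-Add2  regs: r0:Add1,r1:11,r2:7,r3:Add2
  c9: CDB Mul1=18; stall  regs: r0:Add1,r1:11,r2:7,r3:Add2
  c10: stall  regs: r0:Add1,r1:11,r2:7,r3:Add2
  c11: stall  regs: r0:Add1,r1:11,r2:7,r3:Add2
  c12: CDB Add1=-16; issue SUB r3<-Add1  regs: r0:-16,r1:11,r2:7,r3:Add1
  c13: stall  regs: r0:-16,r1:11,r2:7,r3:Add1
  c14: stall  regs: r0:-16,r1:11,r2:7,r3:Add1
  c15: CDB Add2=18; issue SUB r3<-Add2  regs: r0:-16,r1:11,r2:7,r3:Add2
  c16: -  regs: r0:-16,r1:11,r2:7,r3:Add2
  c17: -  regs: r0:-16,r1:11,r2:7,r3:Add2
  c18: CDB Add1=-34  regs: r0:-16,r1:11,r2:7,r3:Add2

STATUS = VALUE -16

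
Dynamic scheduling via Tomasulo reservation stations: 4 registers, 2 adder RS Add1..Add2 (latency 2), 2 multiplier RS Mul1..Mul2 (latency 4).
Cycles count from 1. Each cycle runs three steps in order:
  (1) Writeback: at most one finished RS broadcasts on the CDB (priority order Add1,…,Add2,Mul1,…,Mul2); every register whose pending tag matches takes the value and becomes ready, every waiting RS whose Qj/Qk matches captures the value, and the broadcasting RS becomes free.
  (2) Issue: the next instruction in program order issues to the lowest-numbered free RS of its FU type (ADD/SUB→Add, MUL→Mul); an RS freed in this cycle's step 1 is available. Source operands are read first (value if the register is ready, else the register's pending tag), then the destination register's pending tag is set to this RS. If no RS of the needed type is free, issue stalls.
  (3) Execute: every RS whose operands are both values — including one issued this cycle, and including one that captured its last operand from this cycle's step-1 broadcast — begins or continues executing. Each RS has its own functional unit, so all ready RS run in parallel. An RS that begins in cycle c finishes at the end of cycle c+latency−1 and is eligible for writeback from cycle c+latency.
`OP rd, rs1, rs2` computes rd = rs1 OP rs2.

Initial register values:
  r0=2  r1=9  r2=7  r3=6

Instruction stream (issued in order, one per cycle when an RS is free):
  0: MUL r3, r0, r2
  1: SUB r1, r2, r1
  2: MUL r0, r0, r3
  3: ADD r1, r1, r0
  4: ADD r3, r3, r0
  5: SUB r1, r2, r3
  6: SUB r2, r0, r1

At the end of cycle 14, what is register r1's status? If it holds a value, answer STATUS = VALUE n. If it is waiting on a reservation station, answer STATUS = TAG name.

STATUS = VALUE -35

c1: issue MUL r3<-Mul1 | r0:2,r1:9,r2:7,r3:Mul1
c2: issue SUB r1<-Add1 | r0:2,r1:Add1,r2:7,r3:Mul1
c3: issue MUL r0<-Mul2 | r0:Mul2,r1:Add1,r2:7,r3:Mul1
c4: CDB Add1=-2; issue ADD r1<-Add1 | r0:Mul2,r1:Add1,r2:7,r3:Mul1
c5: CDB Mul1=14; issue ADD r3<-Add2 | r0:Mul2,r1:Add1,r2:7,r3:Add2
c6: stall | r0:Mul2,r1:Add1,r2:7,r3:Add2
c7: stall | r0:Mul2,r1:Add1,r2:7,r3:Add2
c8: stall | r0:Mul2,r1:Add1,r2:7,r3:Add2
c9: CDB Mul2=28; stall | r0:28,r1:Add1,r2:7,r3:Add2
c10: stall | r0:28,r1:Add1,r2:7,r3:Add2
c11: CDB Add1=26; issue SUB r1<-Add1 | r0:28,r1:Add1,r2:7,r3:Add2
c12: CDB Add2=42; issue SUB r2<-Add2 | r0:28,r1:Add1,r2:Add2,r3:42
c13: - | r0:28,r1:Add1,r2:Add2,r3:42
c14: CDB Add1=-35 | r0:28,r1:-35,r2:Add2,r3:42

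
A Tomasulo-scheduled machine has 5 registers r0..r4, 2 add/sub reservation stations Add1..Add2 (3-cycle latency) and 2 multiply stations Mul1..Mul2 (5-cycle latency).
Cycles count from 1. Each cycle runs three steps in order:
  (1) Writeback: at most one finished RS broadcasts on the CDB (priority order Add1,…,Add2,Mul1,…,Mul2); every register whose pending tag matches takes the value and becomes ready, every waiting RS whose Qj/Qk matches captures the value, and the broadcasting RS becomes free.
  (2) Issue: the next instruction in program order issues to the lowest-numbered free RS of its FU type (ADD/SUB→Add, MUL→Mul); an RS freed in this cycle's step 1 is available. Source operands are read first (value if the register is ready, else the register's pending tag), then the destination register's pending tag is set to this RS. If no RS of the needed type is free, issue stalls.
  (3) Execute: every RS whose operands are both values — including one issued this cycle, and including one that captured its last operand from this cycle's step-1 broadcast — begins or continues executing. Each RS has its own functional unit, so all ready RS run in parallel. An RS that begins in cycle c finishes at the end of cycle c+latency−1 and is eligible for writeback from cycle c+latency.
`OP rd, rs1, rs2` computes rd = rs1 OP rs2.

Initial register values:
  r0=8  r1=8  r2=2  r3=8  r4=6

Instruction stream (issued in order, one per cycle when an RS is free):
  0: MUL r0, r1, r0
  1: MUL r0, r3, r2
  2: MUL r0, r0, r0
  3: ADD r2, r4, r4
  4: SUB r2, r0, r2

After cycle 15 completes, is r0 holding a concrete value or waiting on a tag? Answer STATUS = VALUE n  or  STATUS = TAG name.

  c1: issue MUL r0<-Mul1  regs: r0:Mul1,r1:8,r2:2,r3:8,r4:6
  c2: issue MUL r0<-Mul2  regs: r0:Mul2,r1:8,r2:2,r3:8,r4:6
  c3: stall  regs: r0:Mul2,r1:8,r2:2,r3:8,r4:6
  c4: stall  regs: r0:Mul2,r1:8,r2:2,r3:8,r4:6
  c5: stall  regs: r0:Mul2,r1:8,r2:2,r3:8,r4:6
  c6: CDB Mul1=64; issue MUL r0<-Mul1  regs: r0:Mul1,r1:8,r2:2,r3:8,r4:6
  c7: CDB Mul2=16; issue ADD r2<-Add1  regs: r0:Mul1,r1:8,r2:Add1,r3:8,r4:6
  c8: issue SUB r2<-Add2  regs: r0:Mul1,r1:8,r2:Add2,r3:8,r4:6
  c9: -  regs: r0:Mul1,r1:8,r2:Add2,r3:8,r4:6
  c10: CDB Add1=12  regs: r0:Mul1,r1:8,r2:Add2,r3:8,r4:6
  c11: -  regs: r0:Mul1,r1:8,r2:Add2,r3:8,r4:6
  c12: CDB Mul1=256  regs: r0:256,r1:8,r2:Add2,r3:8,r4:6
  c13: -  regs: r0:256,r1:8,r2:Add2,r3:8,r4:6
  c14: -  regs: r0:256,r1:8,r2:Add2,r3:8,r4:6
  c15: CDB Add2=244  regs: r0:256,r1:8,r2:244,r3:8,r4:6

STATUS = VALUE 256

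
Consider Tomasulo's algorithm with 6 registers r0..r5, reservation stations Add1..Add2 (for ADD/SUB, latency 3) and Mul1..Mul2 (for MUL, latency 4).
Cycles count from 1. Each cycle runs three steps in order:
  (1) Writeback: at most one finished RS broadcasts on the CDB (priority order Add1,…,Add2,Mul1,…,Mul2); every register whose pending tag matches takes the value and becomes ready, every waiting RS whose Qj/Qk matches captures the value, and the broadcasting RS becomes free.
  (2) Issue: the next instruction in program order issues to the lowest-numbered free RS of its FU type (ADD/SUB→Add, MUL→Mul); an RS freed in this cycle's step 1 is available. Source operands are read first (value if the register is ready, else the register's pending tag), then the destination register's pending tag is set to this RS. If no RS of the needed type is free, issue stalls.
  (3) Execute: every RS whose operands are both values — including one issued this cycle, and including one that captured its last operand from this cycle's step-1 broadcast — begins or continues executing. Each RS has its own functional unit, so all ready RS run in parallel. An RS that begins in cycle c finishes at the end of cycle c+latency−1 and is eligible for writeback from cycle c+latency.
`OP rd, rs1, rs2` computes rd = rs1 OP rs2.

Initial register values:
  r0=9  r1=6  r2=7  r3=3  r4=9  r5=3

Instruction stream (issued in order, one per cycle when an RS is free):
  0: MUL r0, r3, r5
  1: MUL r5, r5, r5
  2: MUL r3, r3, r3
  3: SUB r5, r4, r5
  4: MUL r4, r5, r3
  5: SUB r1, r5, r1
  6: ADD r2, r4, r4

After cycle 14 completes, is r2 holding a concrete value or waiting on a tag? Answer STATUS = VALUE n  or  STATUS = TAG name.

cycle 1: issue MUL r0<-Mul1 // r0:Mul1,r1:6,r2:7,r3:3,r4:9,r5:3
cycle 2: issue MUL r5<-Mul2 // r0:Mul1,r1:6,r2:7,r3:3,r4:9,r5:Mul2
cycle 3: stall // r0:Mul1,r1:6,r2:7,r3:3,r4:9,r5:Mul2
cycle 4: stall // r0:Mul1,r1:6,r2:7,r3:3,r4:9,r5:Mul2
cycle 5: CDB Mul1=9; issue MUL r3<-Mul1 // r0:9,r1:6,r2:7,r3:Mul1,r4:9,r5:Mul2
cycle 6: CDB Mul2=9; issue SUB r5<-Add1 // r0:9,r1:6,r2:7,r3:Mul1,r4:9,r5:Add1
cycle 7: issue MUL r4<-Mul2 // r0:9,r1:6,r2:7,r3:Mul1,r4:Mul2,r5:Add1
cycle 8: issue SUB r1<-Add2 // r0:9,r1:Add2,r2:7,r3:Mul1,r4:Mul2,r5:Add1
cycle 9: CDB Add1=0; issue ADD r2<-Add1 // r0:9,r1:Add2,r2:Add1,r3:Mul1,r4:Mul2,r5:0
cycle 10: CDB Mul1=9 // r0:9,r1:Add2,r2:Add1,r3:9,r4:Mul2,r5:0
cycle 11: - // r0:9,r1:Add2,r2:Add1,r3:9,r4:Mul2,r5:0
cycle 12: CDB Add2=-6 // r0:9,r1:-6,r2:Add1,r3:9,r4:Mul2,r5:0
cycle 13: - // r0:9,r1:-6,r2:Add1,r3:9,r4:Mul2,r5:0
cycle 14: CDB Mul2=0 // r0:9,r1:-6,r2:Add1,r3:9,r4:0,r5:0

STATUS = TAG Add1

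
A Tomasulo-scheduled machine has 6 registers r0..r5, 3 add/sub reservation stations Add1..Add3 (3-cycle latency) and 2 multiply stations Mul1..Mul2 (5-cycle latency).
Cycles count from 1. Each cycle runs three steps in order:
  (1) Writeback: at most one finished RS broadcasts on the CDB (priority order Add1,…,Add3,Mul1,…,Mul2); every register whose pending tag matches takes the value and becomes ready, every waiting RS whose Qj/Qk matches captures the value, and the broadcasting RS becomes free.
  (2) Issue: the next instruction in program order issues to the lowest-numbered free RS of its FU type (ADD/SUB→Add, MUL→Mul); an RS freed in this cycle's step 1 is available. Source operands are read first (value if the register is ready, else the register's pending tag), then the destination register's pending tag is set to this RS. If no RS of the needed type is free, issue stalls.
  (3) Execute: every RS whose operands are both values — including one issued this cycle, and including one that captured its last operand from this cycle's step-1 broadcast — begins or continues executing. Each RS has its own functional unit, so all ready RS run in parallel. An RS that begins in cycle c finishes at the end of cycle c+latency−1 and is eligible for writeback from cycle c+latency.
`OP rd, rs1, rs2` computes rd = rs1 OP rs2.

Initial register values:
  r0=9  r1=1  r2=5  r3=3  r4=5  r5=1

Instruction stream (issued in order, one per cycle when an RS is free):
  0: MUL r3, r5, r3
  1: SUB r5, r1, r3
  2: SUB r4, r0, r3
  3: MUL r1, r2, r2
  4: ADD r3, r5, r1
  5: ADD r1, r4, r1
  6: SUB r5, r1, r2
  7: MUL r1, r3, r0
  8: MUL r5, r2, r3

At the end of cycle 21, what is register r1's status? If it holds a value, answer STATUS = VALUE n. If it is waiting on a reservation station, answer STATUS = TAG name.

c1: issue MUL r3<-Mul1 | r0:9,r1:1,r2:5,r3:Mul1,r4:5,r5:1
c2: issue SUB r5<-Add1 | r0:9,r1:1,r2:5,r3:Mul1,r4:5,r5:Add1
c3: issue SUB r4<-Add2 | r0:9,r1:1,r2:5,r3:Mul1,r4:Add2,r5:Add1
c4: issue MUL r1<-Mul2 | r0:9,r1:Mul2,r2:5,r3:Mul1,r4:Add2,r5:Add1
c5: issue ADD r3<-Add3 | r0:9,r1:Mul2,r2:5,r3:Add3,r4:Add2,r5:Add1
c6: CDB Mul1=3; stall | r0:9,r1:Mul2,r2:5,r3:Add3,r4:Add2,r5:Add1
c7: stall | r0:9,r1:Mul2,r2:5,r3:Add3,r4:Add2,r5:Add1
c8: stall | r0:9,r1:Mul2,r2:5,r3:Add3,r4:Add2,r5:Add1
c9: CDB Add1=-2; issue ADD r1<-Add1 | r0:9,r1:Add1,r2:5,r3:Add3,r4:Add2,r5:-2
c10: CDB Add2=6; issue SUB r5<-Add2 | r0:9,r1:Add1,r2:5,r3:Add3,r4:6,r5:Add2
c11: CDB Mul2=25; issue MUL r1<-Mul1 | r0:9,r1:Mul1,r2:5,r3:Add3,r4:6,r5:Add2
c12: issue MUL r5<-Mul2 | r0:9,r1:Mul1,r2:5,r3:Add3,r4:6,r5:Mul2
c13: - | r0:9,r1:Mul1,r2:5,r3:Add3,r4:6,r5:Mul2
c14: CDB Add1=31 | r0:9,r1:Mul1,r2:5,r3:Add3,r4:6,r5:Mul2
c15: CDB Add3=23 | r0:9,r1:Mul1,r2:5,r3:23,r4:6,r5:Mul2
c16: - | r0:9,r1:Mul1,r2:5,r3:23,r4:6,r5:Mul2
c17: CDB Add2=26 | r0:9,r1:Mul1,r2:5,r3:23,r4:6,r5:Mul2
c18: - | r0:9,r1:Mul1,r2:5,r3:23,r4:6,r5:Mul2
c19: - | r0:9,r1:Mul1,r2:5,r3:23,r4:6,r5:Mul2
c20: CDB Mul1=207 | r0:9,r1:207,r2:5,r3:23,r4:6,r5:Mul2
c21: CDB Mul2=115 | r0:9,r1:207,r2:5,r3:23,r4:6,r5:115

STATUS = VALUE 207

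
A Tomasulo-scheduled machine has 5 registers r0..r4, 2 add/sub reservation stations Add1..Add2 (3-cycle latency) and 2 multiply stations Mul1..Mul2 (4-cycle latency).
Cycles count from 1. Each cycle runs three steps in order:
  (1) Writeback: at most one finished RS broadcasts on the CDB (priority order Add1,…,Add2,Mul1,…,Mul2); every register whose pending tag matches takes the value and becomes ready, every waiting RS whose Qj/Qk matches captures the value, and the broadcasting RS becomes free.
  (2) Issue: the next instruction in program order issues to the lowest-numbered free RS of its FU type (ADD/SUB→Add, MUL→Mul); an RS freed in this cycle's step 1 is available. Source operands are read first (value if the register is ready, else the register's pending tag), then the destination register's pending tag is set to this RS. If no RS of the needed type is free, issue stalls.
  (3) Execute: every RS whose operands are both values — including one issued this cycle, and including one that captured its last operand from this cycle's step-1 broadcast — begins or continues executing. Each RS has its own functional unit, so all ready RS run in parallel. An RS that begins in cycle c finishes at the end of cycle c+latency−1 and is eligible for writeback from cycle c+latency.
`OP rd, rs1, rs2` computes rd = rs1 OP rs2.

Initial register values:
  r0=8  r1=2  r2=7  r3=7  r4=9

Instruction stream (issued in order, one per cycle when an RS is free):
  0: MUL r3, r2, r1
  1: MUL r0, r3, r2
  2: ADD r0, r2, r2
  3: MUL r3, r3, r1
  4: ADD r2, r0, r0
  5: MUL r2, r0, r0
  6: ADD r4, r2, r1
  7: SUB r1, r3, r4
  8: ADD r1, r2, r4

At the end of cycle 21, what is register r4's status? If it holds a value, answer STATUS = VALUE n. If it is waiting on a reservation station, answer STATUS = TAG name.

STATUS = VALUE 198

  c1: issue MUL r3<-Mul1  regs: r0:8,r1:2,r2:7,r3:Mul1,r4:9
  c2: issue MUL r0<-Mul2  regs: r0:Mul2,r1:2,r2:7,r3:Mul1,r4:9
  c3: issue ADD r0<-Add1  regs: r0:Add1,r1:2,r2:7,r3:Mul1,r4:9
  c4: stall  regs: r0:Add1,r1:2,r2:7,r3:Mul1,r4:9
  c5: CDB Mul1=14; issue MUL r3<-Mul1  regs: r0:Add1,r1:2,r2:7,r3:Mul1,r4:9
  c6: CDB Add1=14; issue ADD r2<-Add1  regs: r0:14,r1:2,r2:Add1,r3:Mul1,r4:9
  c7: stall  regs: r0:14,r1:2,r2:Add1,r3:Mul1,r4:9
  c8: stall  regs: r0:14,r1:2,r2:Add1,r3:Mul1,r4:9
  c9: CDB Add1=28; stall  regs: r0:14,r1:2,r2:28,r3:Mul1,r4:9
  c10: CDB Mul1=28; issue MUL r2<-Mul1  regs: r0:14,r1:2,r2:Mul1,r3:28,r4:9
  c11: CDB Mul2=98; issue ADD r4<-Add1  regs: r0:14,r1:2,r2:Mul1,r3:28,r4:Add1
  c12: issue SUB r1<-Add2  regs: r0:14,r1:Add2,r2:Mul1,r3:28,r4:Add1
  c13: stall  regs: r0:14,r1:Add2,r2:Mul1,r3:28,r4:Add1
  c14: CDB Mul1=196; stall  regs: r0:14,r1:Add2,r2:196,r3:28,r4:Add1
  c15: stall  regs: r0:14,r1:Add2,r2:196,r3:28,r4:Add1
  c16: stall  regs: r0:14,r1:Add2,r2:196,r3:28,r4:Add1
  c17: CDB Add1=198; issue ADD r1<-Add1  regs: r0:14,r1:Add1,r2:196,r3:28,r4:198
  c18: -  regs: r0:14,r1:Add1,r2:196,r3:28,r4:198
  c19: -  regs: r0:14,r1:Add1,r2:196,r3:28,r4:198
  c20: CDB Add1=394  regs: r0:14,r1:394,r2:196,r3:28,r4:198
  c21: CDB Add2=-170  regs: r0:14,r1:394,r2:196,r3:28,r4:198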